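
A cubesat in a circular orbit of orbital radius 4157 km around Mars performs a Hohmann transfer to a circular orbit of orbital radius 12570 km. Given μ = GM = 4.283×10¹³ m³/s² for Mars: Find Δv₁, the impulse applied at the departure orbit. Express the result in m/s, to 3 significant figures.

Δv ≈ 725 m/s

r₁ = 4157 km = 4.157×10⁶ m.
r₂ = 12570 km = 1.257×10⁷ m.
Transfer ellipse a_t = (r₁ + r₂)/2 = 8.364×10⁶ m.
At r₁: circular v_c1 = √(μ/r₁) = 3210 m/s; transfer-periapsis v_p = √[μ(2/r₁ − 1/a_t)] = 3935 m/s.
Δv₁ = v_p − v_c1 = 725.3 m/s.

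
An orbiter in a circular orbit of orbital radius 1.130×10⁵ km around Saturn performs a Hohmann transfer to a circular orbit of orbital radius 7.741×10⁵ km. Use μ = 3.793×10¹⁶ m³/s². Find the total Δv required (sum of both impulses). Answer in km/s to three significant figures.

Δv_total ≈ 9.35 km/s

r₁ = 1.130×10⁵ km = 1.130×10⁸ m.
r₂ = 7.741×10⁵ km = 7.741×10⁸ m.
Transfer ellipse a_t = (r₁ + r₂)/2 = 4.436×10⁸ m.
At r₁: circular v_c1 = √(μ/r₁) = 18320 m/s; transfer-perikrone v_p = √[μ(2/r₁ − 1/a_t)] = 24200 m/s.
Δv₁ = v_p − v_c1 = 5882 m/s.
At r₂: circular v_c2 = √(μ/r₂) = 7000 m/s; transfer-apokrone v_a = √[μ(2/r₂ − 1/a_t)] = 3533 m/s.
Δv₂ = v_c2 − v_a = 3467 m/s.
Total Δv = Δv₁ + Δv₂ = 9349 m/s = 9.349 km/s.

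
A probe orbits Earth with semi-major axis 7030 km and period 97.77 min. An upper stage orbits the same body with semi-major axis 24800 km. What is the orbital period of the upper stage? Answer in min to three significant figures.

T₂ ≈ 648 min

Kepler's third law: T² ∝ a³, so T₂ = T₁ (a₂/a₁)^(3/2).
a₂/a₁ = 3.528, (a₂/a₁)^(3/2) = 6.626.
T₂ = 97.77 × 6.626 = 647.8 min.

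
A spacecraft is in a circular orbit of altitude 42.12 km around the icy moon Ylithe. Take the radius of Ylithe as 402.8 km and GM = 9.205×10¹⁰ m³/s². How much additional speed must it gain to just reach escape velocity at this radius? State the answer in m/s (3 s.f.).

Δv ≈ 188 m/s

r = 402.8 + 42.12 = 444.92 km = 4.4492×10⁵ m.
Circular speed v_c = √(μ/r) = 454.9 m/s.
Escape speed v_esc = √(2μ/r) = √2 × v_c = 643.3 m/s.
Δv = v_esc − v_c = 188.4 m/s.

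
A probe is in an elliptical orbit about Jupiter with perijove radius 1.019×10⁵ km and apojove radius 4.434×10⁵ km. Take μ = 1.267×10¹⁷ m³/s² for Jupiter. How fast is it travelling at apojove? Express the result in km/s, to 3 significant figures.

Semi-major axis a = (r_p + r_a)/2 = 2.7265×10⁵ km = 2.726×10⁸ m.
Vis-viva: v² = μ(2/r − 1/a) = 1.267×10¹⁷ × (4.511×10⁻⁹ − 3.668×10⁻⁹) = 1.068×10⁸ m²/s².
v = 10330 m/s = 10.33 km/s.

v ≈ 10.3 km/s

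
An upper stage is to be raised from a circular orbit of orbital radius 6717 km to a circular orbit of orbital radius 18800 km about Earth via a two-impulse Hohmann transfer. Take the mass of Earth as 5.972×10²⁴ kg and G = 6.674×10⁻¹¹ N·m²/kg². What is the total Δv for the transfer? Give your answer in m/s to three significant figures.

Δv_total ≈ 2910 m/s

μ = GM = 6.674×10⁻¹¹ × 5.972×10²⁴ = 3.986×10¹⁴ m³/s².
r₁ = 6717 km = 6.717×10⁶ m.
r₂ = 18800 km = 1.880×10⁷ m.
Transfer ellipse a_t = (r₁ + r₂)/2 = 1.276×10⁷ m.
At r₁: circular v_c1 = √(μ/r₁) = 7703 m/s; transfer-perigee v_p = √[μ(2/r₁ − 1/a_t)] = 9351 m/s.
Δv₁ = v_p − v_c1 = 1648 m/s.
At r₂: circular v_c2 = √(μ/r₂) = 4604 m/s; transfer-apogee v_a = √[μ(2/r₂ − 1/a_t)] = 3341 m/s.
Δv₂ = v_c2 − v_a = 1264 m/s.
Total Δv = Δv₁ + Δv₂ = 2911 m/s.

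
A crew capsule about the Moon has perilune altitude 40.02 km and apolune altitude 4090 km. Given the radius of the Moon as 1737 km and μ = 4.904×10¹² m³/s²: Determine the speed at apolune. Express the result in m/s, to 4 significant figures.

r_p = 1737 + 40.02 = 1777.0 km = 1.7770×10⁶ m.
r_a = 1737 + 4090 = 5827.0 km = 5.8270×10⁶ m.
Semi-major axis a = (r_p + r_a)/2 = 3802.0 km = 3.802×10⁶ m.
Vis-viva: v² = μ(2/r − 1/a) = 4.904×10¹² × (3.432×10⁻⁷ − 2.630×10⁻⁷) = 3.934×10⁵ m²/s².
v = 627.2 m/s.

v ≈ 627.2 m/s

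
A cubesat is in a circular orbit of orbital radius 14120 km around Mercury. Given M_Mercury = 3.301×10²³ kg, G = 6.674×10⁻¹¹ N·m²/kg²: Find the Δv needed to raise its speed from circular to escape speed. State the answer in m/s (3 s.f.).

μ = GM = 6.674×10⁻¹¹ × 3.301×10²³ = 2.203×10¹³ m³/s².
r = 14120 km = 1.412×10⁷ m.
Circular speed v_c = √(μ/r) = 1249 m/s.
Escape speed v_esc = √(2μ/r) = √2 × v_c = 1766 m/s.
Δv = v_esc − v_c = 517.4 m/s.

Δv ≈ 517 m/s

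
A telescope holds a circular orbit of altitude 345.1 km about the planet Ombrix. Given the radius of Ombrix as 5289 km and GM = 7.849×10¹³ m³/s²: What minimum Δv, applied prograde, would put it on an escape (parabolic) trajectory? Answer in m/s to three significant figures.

r = 5289 + 345.1 = 5634.1 km = 5.6341×10⁶ m.
Circular speed v_c = √(μ/r) = 3732 m/s.
Escape speed v_esc = √(2μ/r) = √2 × v_c = 5278 m/s.
Δv = v_esc − v_c = 1546 m/s.

Δv ≈ 1550 m/s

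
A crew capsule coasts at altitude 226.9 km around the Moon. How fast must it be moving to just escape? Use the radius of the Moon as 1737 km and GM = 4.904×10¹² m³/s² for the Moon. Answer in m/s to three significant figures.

v_esc ≈ 2230 m/s

r = 1737 + 226.9 = 1963.9 km = 1.9639×10⁶ m.
Escape speed v_esc = √(2μ/r) = √(2 × 4.904×10¹² / 1.964×10⁶) = √(4.994×10⁶) = 2235 m/s.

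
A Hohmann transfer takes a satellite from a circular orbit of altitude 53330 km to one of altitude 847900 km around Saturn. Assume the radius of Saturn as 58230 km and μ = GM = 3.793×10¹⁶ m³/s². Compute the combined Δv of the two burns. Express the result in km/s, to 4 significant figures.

r₁ = 58230 + 53330 = 111560 km = 1.1156×10⁸ m.
r₂ = 58230 + 847900 = 906130 km = 9.0613×10⁸ m.
Transfer ellipse a_t = (r₁ + r₂)/2 = 5.088×10⁸ m.
At r₁: circular v_c1 = √(μ/r₁) = 18440 m/s; transfer-perikrone v_p = √[μ(2/r₁ − 1/a_t)] = 24610 m/s.
Δv₁ = v_p − v_c1 = 6167 m/s.
At r₂: circular v_c2 = √(μ/r₂) = 6470 m/s; transfer-apokrone v_a = √[μ(2/r₂ − 1/a_t)] = 3029 m/s.
Δv₂ = v_c2 − v_a = 3440 m/s.
Total Δv = Δv₁ + Δv₂ = 9607 m/s = 9.607 km/s.

Δv_total ≈ 9.607 km/s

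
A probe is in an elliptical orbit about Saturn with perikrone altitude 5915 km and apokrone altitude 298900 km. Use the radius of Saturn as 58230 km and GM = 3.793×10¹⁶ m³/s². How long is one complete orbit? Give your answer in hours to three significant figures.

r_p = 58230 + 5915 = 64145 km = 6.4145×10⁷ m.
r_a = 58230 + 298900 = 357130 km = 3.5713×10⁸ m.
Semi-major axis a = (r_p + r_a)/2 = (64145 + 3.5713×10⁵)/2 = 2.1064×10⁵ km = 2.106×10⁸ m.
By Kepler's third law T = 2π√(a³/μ) = 2π × 1.570×10⁴ = 9.863×10⁴ s.
= 27.40 hours.

T ≈ 27.4 hours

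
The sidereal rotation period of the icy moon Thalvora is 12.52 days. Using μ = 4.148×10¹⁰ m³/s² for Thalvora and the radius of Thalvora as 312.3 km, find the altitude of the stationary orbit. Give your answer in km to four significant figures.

h_sync ≈ 10400 km

T = 12.52 days = 1.082×10⁶ s.
A synchronous orbit has period T, so by Kepler's third law a = (μT²/4π²)^(1/3).
μT²/4π² = 4.148×10¹⁰ × (1.082×10⁶)² / 39.48 = 1.229×10²¹ m³.
a = 1.071×10⁷ m = 10713 km.
Altitude h = a − R = 10713 − 312.3 = 10401 km.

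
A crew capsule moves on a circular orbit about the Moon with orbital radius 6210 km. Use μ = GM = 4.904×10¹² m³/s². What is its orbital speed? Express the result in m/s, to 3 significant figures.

v ≈ 889 m/s

r = 6210 km = 6.210×10⁶ m.
For a circular orbit v = √(μ/r) = √(4.904×10¹² / 6.210×10⁶) = √(7.897×10⁵) = 888.6 m/s.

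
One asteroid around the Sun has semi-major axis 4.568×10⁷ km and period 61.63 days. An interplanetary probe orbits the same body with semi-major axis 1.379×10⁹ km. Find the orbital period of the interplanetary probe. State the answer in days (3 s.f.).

Kepler's third law: T² ∝ a³, so T₂ = T₁ (a₂/a₁)^(3/2).
a₂/a₁ = 30.19, (a₂/a₁)^(3/2) = 165.9.
T₂ = 61.63 × 165.9 = 10220 days.

T₂ ≈ 10200 days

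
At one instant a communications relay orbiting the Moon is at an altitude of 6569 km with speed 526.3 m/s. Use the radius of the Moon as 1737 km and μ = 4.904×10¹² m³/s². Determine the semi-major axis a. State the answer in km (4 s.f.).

a ≈ 5426 km

r = 1737 + 6569 = 8306.0 km = 8.306×10⁶ m.
Vis-viva rearranged: 1/a = 2/r − v²/μ = 2.408×10⁻⁷ − 5.648×10⁻⁸ = 1.843×10⁻⁷ m⁻¹.
a = 5.426×10⁶ m = 5425.7 km.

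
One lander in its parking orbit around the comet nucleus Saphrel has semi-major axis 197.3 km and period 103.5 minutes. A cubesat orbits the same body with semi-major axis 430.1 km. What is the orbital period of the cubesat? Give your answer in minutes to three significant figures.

Kepler's third law: T² ∝ a³, so T₂ = T₁ (a₂/a₁)^(3/2).
a₂/a₁ = 2.180, (a₂/a₁)^(3/2) = 3.219.
T₂ = 103.5 × 3.219 = 333.1 minutes.

T₂ ≈ 333 minutes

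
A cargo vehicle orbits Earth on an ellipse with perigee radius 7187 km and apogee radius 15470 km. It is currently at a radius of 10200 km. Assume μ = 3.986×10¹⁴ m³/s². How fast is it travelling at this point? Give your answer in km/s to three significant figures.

Semi-major axis a = (r_p + r_a)/2 = 11328 km = 1.133×10⁷ m.
Vis-viva: v² = μ(2/r − 1/a) = 3.986×10¹⁴ × (1.961×10⁻⁷ − 8.827×10⁻⁸) = 4.297×10⁷ m²/s².
v = 6555 m/s = 6.555 km/s.

v ≈ 6.56 km/s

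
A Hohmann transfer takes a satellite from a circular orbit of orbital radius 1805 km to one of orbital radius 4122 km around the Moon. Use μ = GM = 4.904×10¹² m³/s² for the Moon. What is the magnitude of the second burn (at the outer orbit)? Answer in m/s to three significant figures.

r₁ = 1805 km = 1.805×10⁶ m.
r₂ = 4122 km = 4.122×10⁶ m.
Transfer ellipse a_t = (r₁ + r₂)/2 = 2.964×10⁶ m.
At r₁: circular v_c1 = √(μ/r₁) = 1648 m/s; transfer-perilune v_p = √[μ(2/r₁ − 1/a_t)] = 1944 m/s.
At r₂: circular v_c2 = √(μ/r₂) = 1091 m/s; transfer-apolune v_a = √[μ(2/r₂ − 1/a_t)] = 851.3 m/s.
Δv₂ = v_c2 − v_a = 239.5 m/s.

Δv ≈ 239 m/s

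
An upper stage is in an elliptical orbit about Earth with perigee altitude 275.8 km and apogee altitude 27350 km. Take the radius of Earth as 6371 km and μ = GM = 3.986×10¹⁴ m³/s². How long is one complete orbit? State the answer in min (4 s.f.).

T ≈ 475.6 min

r_p = 6371 + 275.8 = 6646.8 km = 6.6468×10⁶ m.
r_a = 6371 + 27350 = 33721 km = 3.3721×10⁷ m.
Semi-major axis a = (r_p + r_a)/2 = (6646.8 + 33721)/2 = 20184 km = 2.018×10⁷ m.
By Kepler's third law T = 2π√(a³/μ) = 2π × 4.542×10³ = 2.854×10⁴ s.
= 475.6 min.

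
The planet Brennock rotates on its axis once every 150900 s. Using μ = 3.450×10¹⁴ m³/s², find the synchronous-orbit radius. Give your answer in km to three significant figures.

r_sync ≈ 58400 km

A synchronous orbit has period T, so by Kepler's third law a = (μT²/4π²)^(1/3).
μT²/4π² = 3.450×10¹⁴ × (1.509×10⁵)² / 39.48 = 1.990×10²³ m³.
a = 5.838×10⁷ m = 58382 km.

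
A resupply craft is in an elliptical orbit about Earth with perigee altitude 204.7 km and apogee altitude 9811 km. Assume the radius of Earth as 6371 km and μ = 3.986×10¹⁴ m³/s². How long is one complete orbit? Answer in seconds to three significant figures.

r_p = 6371 + 204.7 = 6575.7 km = 6.5757×10⁶ m.
r_a = 6371 + 9811 = 16182 km = 1.6182×10⁷ m.
Semi-major axis a = (r_p + r_a)/2 = (6575.7 + 16182)/2 = 11379 km = 1.138×10⁷ m.
By Kepler's third law T = 2π√(a³/μ) = 2π × 1.923×10³ = 1.208×10⁴ s.

T ≈ 12100 seconds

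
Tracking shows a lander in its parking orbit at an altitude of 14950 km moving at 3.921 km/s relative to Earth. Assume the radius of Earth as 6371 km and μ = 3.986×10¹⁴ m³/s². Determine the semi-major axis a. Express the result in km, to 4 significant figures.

a ≈ 18100 km

r = 6371 + 14950 = 21321 km = 2.132×10⁷ m.
Specific orbital energy ε = v²/2 − μ/r = (3921)²/2 − 3.986×10¹⁴/2.132×10⁷ = -1.101×10⁷ J/kg.
Since ε = −μ/(2a), a = −μ/(2ε) = 1.810×10⁷ m = 18105 km.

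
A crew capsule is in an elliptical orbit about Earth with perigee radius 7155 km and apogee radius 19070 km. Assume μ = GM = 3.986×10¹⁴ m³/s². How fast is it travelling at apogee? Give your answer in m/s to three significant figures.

Semi-major axis a = (r_p + r_a)/2 = 13112 km = 1.311×10⁷ m.
Vis-viva: v² = μ(2/r − 1/a) = 3.986×10¹⁴ × (1.049×10⁻⁷ − 7.626×10⁻⁸) = 1.141×10⁷ m²/s².
v = 3377 m/s.

v ≈ 3380 m/s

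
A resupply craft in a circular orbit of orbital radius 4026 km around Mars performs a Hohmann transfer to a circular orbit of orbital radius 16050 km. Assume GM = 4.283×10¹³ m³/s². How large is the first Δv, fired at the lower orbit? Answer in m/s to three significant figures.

Δv ≈ 863 m/s

r₁ = 4026 km = 4.026×10⁶ m.
r₂ = 16050 km = 1.605×10⁷ m.
Transfer ellipse a_t = (r₁ + r₂)/2 = 1.004×10⁷ m.
At r₁: circular v_c1 = √(μ/r₁) = 3262 m/s; transfer-periapsis v_p = √[μ(2/r₁ − 1/a_t)] = 4124 m/s.
Δv₁ = v_p − v_c1 = 862.7 m/s.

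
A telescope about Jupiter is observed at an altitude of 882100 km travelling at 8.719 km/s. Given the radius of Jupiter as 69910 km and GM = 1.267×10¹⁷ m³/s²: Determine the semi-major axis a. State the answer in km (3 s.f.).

a ≈ 6.66×10⁵ km

r = 69910 + 882100 = 9.5201×10⁵ km = 9.520×10⁸ m.
Specific orbital energy ε = v²/2 − μ/r = (8719)²/2 − 1.267×10¹⁷/9.520×10⁸ = -9.508×10⁷ J/kg.
Since ε = −μ/(2a), a = −μ/(2ε) = 6.663×10⁸ m = 6.6631×10⁵ km.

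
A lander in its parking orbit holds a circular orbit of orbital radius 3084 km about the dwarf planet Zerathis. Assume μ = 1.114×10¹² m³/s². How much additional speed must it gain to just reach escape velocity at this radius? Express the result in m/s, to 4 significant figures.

Δv ≈ 248.9 m/s

r = 3084 km = 3.084×10⁶ m.
Circular speed v_c = √(μ/r) = 601.0 m/s.
Escape speed v_esc = √(2μ/r) = √2 × v_c = 850.0 m/s.
Δv = v_esc − v_c = 248.9 m/s.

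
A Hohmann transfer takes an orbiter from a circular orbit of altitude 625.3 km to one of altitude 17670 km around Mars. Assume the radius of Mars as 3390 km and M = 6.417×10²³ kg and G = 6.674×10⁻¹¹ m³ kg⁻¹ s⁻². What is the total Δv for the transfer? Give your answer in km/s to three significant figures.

μ = GM = 6.674×10⁻¹¹ × 6.417×10²³ = 4.283×10¹³ m³/s².
r₁ = 3390 + 625.3 = 4015.3 km = 4.0153×10⁶ m.
r₂ = 3390 + 17670 = 21060 km = 2.1060×10⁷ m.
Transfer ellipse a_t = (r₁ + r₂)/2 = 1.254×10⁷ m.
At r₁: circular v_c1 = √(μ/r₁) = 3266 m/s; transfer-periapsis v_p = √[μ(2/r₁ − 1/a_t)] = 4233 m/s.
Δv₁ = v_p − v_c1 = 966.9 m/s.
At r₂: circular v_c2 = √(μ/r₂) = 1426 m/s; transfer-apoapsis v_a = √[μ(2/r₂ − 1/a_t)] = 807.0 m/s.
Δv₂ = v_c2 − v_a = 619.0 m/s.
Total Δv = Δv₁ + Δv₂ = 1586 m/s = 1.586 km/s.

Δv_total ≈ 1.59 km/s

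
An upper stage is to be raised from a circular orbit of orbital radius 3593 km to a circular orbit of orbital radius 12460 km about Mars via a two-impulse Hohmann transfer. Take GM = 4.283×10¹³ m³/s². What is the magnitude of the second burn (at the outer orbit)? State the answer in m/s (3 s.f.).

r₁ = 3593 km = 3.593×10⁶ m.
r₂ = 12460 km = 1.246×10⁷ m.
Transfer ellipse a_t = (r₁ + r₂)/2 = 8.026×10⁶ m.
At r₁: circular v_c1 = √(μ/r₁) = 3453 m/s; transfer-periapsis v_p = √[μ(2/r₁ − 1/a_t)] = 4302 m/s.
At r₂: circular v_c2 = √(μ/r₂) = 1854 m/s; transfer-apoapsis v_a = √[μ(2/r₂ − 1/a_t)] = 1240 m/s.
Δv₂ = v_c2 − v_a = 613.6 m/s.

Δv ≈ 614 m/s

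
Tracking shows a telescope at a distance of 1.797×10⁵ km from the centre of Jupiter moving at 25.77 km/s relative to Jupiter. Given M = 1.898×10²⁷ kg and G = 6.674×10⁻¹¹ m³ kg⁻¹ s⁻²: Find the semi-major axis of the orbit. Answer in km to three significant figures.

a ≈ 1.70×10⁵ km

μ = GM = 6.674×10⁻¹¹ × 1.898×10²⁷ = 1.267×10¹⁷ m³/s².
r = 1.797×10⁸ m.
Specific orbital energy ε = v²/2 − μ/r = (25770)²/2 − 1.267×10¹⁷/1.797×10⁸ = -3.729×10⁸ J/kg.
Since ε = −μ/(2a), a = −μ/(2ε) = 1.699×10⁸ m = 1.6986×10⁵ km.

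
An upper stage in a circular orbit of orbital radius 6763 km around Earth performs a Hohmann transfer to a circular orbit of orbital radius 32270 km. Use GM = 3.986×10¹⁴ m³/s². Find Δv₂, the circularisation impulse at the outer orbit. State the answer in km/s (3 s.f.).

r₁ = 6763 km = 6.763×10⁶ m.
r₂ = 32270 km = 3.227×10⁷ m.
Transfer ellipse a_t = (r₁ + r₂)/2 = 1.952×10⁷ m.
At r₁: circular v_c1 = √(μ/r₁) = 7677 m/s; transfer-perigee v_p = √[μ(2/r₁ − 1/a_t)] = 9872 m/s.
At r₂: circular v_c2 = √(μ/r₂) = 3515 m/s; transfer-apogee v_a = √[μ(2/r₂ − 1/a_t)] = 2069 m/s.
Δv₂ = v_c2 − v_a = 1446 m/s.
= 1.446 km/s.

Δv ≈ 1.45 km/s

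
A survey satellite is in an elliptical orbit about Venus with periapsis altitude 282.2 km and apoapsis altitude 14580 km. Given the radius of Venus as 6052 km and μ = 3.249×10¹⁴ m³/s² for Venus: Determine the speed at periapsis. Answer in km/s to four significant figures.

v ≈ 8.859 km/s

r_p = 6052 + 282.2 = 6334.2 km = 6.3342×10⁶ m.
r_a = 6052 + 14580 = 20632 km = 2.0632×10⁷ m.
Semi-major axis a = (r_p + r_a)/2 = 13483 km = 1.348×10⁷ m.
Vis-viva: v² = μ(2/r − 1/a) = 3.249×10¹⁴ × (3.157×10⁻⁷ − 7.417×10⁻⁸) = 7.849×10⁷ m²/s².
v = 8859 m/s = 8.859 km/s.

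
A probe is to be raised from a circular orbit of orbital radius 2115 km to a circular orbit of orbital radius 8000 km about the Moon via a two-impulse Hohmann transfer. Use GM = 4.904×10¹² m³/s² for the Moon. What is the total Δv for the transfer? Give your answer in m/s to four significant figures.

Δv_total ≈ 669.0 m/s

r₁ = 2115 km = 2.115×10⁶ m.
r₂ = 8000 km = 8.000×10⁶ m.
Transfer ellipse a_t = (r₁ + r₂)/2 = 5.058×10⁶ m.
At r₁: circular v_c1 = √(μ/r₁) = 1523 m/s; transfer-perilune v_p = √[μ(2/r₁ − 1/a_t)] = 1915 m/s.
Δv₁ = v_p − v_c1 = 392.4 m/s.
At r₂: circular v_c2 = √(μ/r₂) = 782.9 m/s; transfer-apolune v_a = √[μ(2/r₂ − 1/a_t)] = 506.3 m/s.
Δv₂ = v_c2 − v_a = 276.6 m/s.
Total Δv = Δv₁ + Δv₂ = 669.0 m/s.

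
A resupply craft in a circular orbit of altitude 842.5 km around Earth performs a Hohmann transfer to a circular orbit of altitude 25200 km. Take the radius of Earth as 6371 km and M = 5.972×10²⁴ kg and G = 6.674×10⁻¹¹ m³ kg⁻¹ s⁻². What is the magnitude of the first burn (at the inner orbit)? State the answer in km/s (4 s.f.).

Δv ≈ 2.051 km/s

μ = GM = 6.674×10⁻¹¹ × 5.972×10²⁴ = 3.986×10¹⁴ m³/s².
r₁ = 6371 + 842.5 = 7213.5 km = 7.2135×10⁶ m.
r₂ = 6371 + 25200 = 31571 km = 3.1571×10⁷ m.
Transfer ellipse a_t = (r₁ + r₂)/2 = 1.939×10⁷ m.
At r₁: circular v_c1 = √(μ/r₁) = 7433 m/s; transfer-perigee v_p = √[μ(2/r₁ − 1/a_t)] = 9484 m/s.
Δv₁ = v_p − v_c1 = 2051 m/s.
= 2.051 km/s.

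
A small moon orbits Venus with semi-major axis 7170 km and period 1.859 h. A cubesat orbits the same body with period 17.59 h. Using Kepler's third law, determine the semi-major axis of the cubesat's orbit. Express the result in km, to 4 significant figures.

Kepler's third law: a³ ∝ T², so a₂ = a₁ (T₂/T₁)^(2/3).
T₂/T₁ = 9.462, (T₂/T₁)^(2/3) = 4.474.
a₂ = 7170 × 4.474 = 32080 km.

a₂ ≈ 32080 km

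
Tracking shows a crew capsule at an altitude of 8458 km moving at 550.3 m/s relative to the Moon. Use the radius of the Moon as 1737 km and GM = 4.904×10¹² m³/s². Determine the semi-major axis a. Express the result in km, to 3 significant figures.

a ≈ 7440 km

r = 1737 + 8458 = 10195 km = 1.020×10⁷ m.
Vis-viva rearranged: 1/a = 2/r − v²/μ = 1.962×10⁻⁷ − 6.175×10⁻⁸ = 1.344×10⁻⁷ m⁻¹.
a = 7.439×10⁶ m = 7439.2 km.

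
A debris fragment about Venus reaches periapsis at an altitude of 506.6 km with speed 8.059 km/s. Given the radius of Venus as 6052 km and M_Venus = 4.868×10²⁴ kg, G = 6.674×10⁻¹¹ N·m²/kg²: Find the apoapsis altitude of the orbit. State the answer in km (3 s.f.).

apoapsis altitude ≈ 6430 km

μ = GM = 6.674×10⁻¹¹ × 4.868×10²⁴ = 3.249×10¹⁴ m³/s².
r_p = 6052 + 506.6 = 6558.6 km = 6.559×10⁶ m.
Specific energy ε = v²/2 − μ/r = -1.706×10⁷ J/kg, so a = −μ/(2ε) = 9.520×10⁶ m.
The apsides satisfy r_p + r_a = 2a, so the apoapsis radius is 2a − r_p = 1.248×10⁷ m = 12482 km.
Apoapsis altitude = 12482 − 6052 = 6430.3 km.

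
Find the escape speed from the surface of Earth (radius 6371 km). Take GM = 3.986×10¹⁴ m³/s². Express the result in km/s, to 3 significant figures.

v_esc ≈ 11.2 km/s

r = R = 6.371×10⁶ m.
Escape speed v_esc = √(2μ/r) = √(2 × 3.986×10¹⁴ / 6.371×10⁶) = √(1.251×10⁸) = 11190 m/s.
= 11.19 km/s.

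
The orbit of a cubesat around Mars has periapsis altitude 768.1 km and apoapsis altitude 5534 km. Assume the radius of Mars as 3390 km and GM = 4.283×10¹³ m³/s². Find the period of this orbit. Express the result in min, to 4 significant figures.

r_p = 3390 + 768.1 = 4158.1 km = 4.1581×10⁶ m.
r_a = 3390 + 5534 = 8924.0 km = 8.9240×10⁶ m.
Semi-major axis a = (r_p + r_a)/2 = (4158.1 + 8924.0)/2 = 6541.1 km = 6.541×10⁶ m.
By Kepler's third law T = 2π√(a³/μ) = 2π × 2.556×10³ = 1.606×10⁴ s.
= 267.7 min.

T ≈ 267.7 min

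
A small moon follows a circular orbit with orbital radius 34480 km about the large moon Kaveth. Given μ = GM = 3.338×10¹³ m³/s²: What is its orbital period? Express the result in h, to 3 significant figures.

r = 34480 km = 3.448×10⁷ m.
Kepler's third law: T = 2π√(r³/μ) = 2π√((3.448×10⁷)³ / 3.338×10¹³).
r³/μ = 1.228×10⁹ s², so T = 2π × 3.504×10⁴ = 2.202×10⁵ s.
Converting: 2.202×10⁵ s ÷ 3600 = 61.16 h.

T ≈ 61.2 h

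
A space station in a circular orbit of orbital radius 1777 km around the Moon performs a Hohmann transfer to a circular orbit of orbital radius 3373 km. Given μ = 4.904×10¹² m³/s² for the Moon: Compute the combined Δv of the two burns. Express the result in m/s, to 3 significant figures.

r₁ = 1777 km = 1.777×10⁶ m.
r₂ = 3373 km = 3.373×10⁶ m.
Transfer ellipse a_t = (r₁ + r₂)/2 = 2.575×10⁶ m.
At r₁: circular v_c1 = √(μ/r₁) = 1661 m/s; transfer-perilune v_p = √[μ(2/r₁ − 1/a_t)] = 1901 m/s.
Δv₁ = v_p − v_c1 = 240.1 m/s.
At r₂: circular v_c2 = √(μ/r₂) = 1206 m/s; transfer-apolune v_a = √[μ(2/r₂ − 1/a_t)] = 1002 m/s.
Δv₂ = v_c2 − v_a = 204.1 m/s.
Total Δv = Δv₁ + Δv₂ = 444.2 m/s.

Δv_total ≈ 444 m/s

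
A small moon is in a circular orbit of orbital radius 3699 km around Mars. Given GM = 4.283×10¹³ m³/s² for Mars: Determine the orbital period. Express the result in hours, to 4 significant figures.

T ≈ 1.897 hours

r = 3699 km = 3.699×10⁶ m.
Kepler's third law: T = 2π√(r³/μ) = 2π√((3.699×10⁶)³ / 4.283×10¹³).
r³/μ = 1.182×10⁶ s², so T = 2π × 1.087×10³ = 6.830×10³ s.
Converting: 6.830×10³ s ÷ 3600 = 1.897 hours.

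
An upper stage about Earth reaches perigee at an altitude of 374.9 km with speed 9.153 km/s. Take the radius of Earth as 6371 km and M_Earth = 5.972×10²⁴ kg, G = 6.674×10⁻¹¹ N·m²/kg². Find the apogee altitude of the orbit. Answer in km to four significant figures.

μ = GM = 6.674×10⁻¹¹ × 5.972×10²⁴ = 3.986×10¹⁴ m³/s².
r_p = 6371 + 374.9 = 6745.9 km = 6.746×10⁶ m.
Specific energy ε = v²/2 − μ/r = -1.719×10⁷ J/kg, so a = −μ/(2ε) = 1.159×10⁷ m.
The apsides satisfy r_p + r_a = 2a, so the apogee radius is 2a − r_p = 1.643×10⁷ m = 16434 km.
Apogee altitude = 16434 − 6371 = 10063 km.

apogee altitude ≈ 10060 km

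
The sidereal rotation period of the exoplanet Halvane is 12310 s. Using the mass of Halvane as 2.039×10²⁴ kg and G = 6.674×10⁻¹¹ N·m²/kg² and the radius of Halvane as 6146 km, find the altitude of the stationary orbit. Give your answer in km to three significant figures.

h_sync ≈ 1910 km

μ = GM = 6.674×10⁻¹¹ × 2.039×10²⁴ = 1.361×10¹⁴ m³/s².
A synchronous orbit has period T, so by Kepler's third law a = (μT²/4π²)^(1/3).
μT²/4π² = 1.361×10¹⁴ × (1.231×10⁴)² / 39.48 = 5.223×10²⁰ m³.
a = 8.054×10⁶ m = 8053.5 km.
Altitude h = a − R = 8053.5 − 6146 = 1907.5 km.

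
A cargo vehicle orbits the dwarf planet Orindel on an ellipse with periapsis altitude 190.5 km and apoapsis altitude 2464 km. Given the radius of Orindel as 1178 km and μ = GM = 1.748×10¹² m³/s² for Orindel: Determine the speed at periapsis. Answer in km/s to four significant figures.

v ≈ 1.363 km/s

r_p = 1178 + 190.5 = 1368.5 km = 1.3685×10⁶ m.
r_a = 1178 + 2464 = 3642.0 km = 3.6420×10⁶ m.
Semi-major axis a = (r_p + r_a)/2 = 2505.2 km = 2.505×10⁶ m.
Vis-viva: v² = μ(2/r − 1/a) = 1.748×10¹² × (1.461×10⁻⁶ − 3.992×10⁻⁷) = 1.857×10⁶ m²/s².
v = 1363 m/s = 1.363 km/s.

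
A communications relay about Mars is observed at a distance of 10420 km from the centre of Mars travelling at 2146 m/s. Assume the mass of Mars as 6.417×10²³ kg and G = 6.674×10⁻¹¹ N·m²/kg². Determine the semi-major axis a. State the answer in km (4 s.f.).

μ = GM = 6.674×10⁻¹¹ × 6.417×10²³ = 4.283×10¹³ m³/s².
r = 1.042×10⁷ m.
Vis-viva rearranged: 1/a = 2/r − v²/μ = 1.919×10⁻⁷ − 1.075×10⁻⁷ = 8.441×10⁻⁸ m⁻¹.
a = 1.185×10⁷ m = 11848 km.

a ≈ 11850 km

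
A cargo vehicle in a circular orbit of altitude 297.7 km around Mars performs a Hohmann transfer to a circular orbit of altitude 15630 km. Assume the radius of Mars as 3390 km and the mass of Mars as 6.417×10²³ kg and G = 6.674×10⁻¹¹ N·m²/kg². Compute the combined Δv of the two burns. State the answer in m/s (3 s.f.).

μ = GM = 6.674×10⁻¹¹ × 6.417×10²³ = 4.283×10¹³ m³/s².
r₁ = 3390 + 297.7 = 3687.7 km = 3.6877×10⁶ m.
r₂ = 3390 + 15630 = 19020 km = 1.9020×10⁷ m.
Transfer ellipse a_t = (r₁ + r₂)/2 = 1.135×10⁷ m.
At r₁: circular v_c1 = √(μ/r₁) = 3408 m/s; transfer-periapsis v_p = √[μ(2/r₁ − 1/a_t)] = 4411 m/s.
Δv₁ = v_p − v_c1 = 1003 m/s.
At r₂: circular v_c2 = √(μ/r₂) = 1501 m/s; transfer-apoapsis v_a = √[μ(2/r₂ − 1/a_t)] = 855.2 m/s.
Δv₂ = v_c2 − v_a = 645.4 m/s.
Total Δv = Δv₁ + Δv₂ = 1648 m/s.

Δv_total ≈ 1650 m/s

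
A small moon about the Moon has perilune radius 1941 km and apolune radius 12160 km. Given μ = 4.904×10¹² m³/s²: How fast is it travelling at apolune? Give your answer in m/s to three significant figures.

Semi-major axis a = (r_p + r_a)/2 = 7050.5 km = 7.050×10⁶ m.
Vis-viva: v² = μ(2/r − 1/a) = 4.904×10¹² × (1.645×10⁻⁷ − 1.418×10⁻⁷) = 1.110×10⁵ m²/s².
v = 333.2 m/s.

v ≈ 333 m/s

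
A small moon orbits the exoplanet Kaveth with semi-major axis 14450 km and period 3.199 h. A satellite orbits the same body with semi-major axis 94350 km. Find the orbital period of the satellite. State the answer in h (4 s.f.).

T₂ ≈ 53.37 h

Kepler's third law: T² ∝ a³, so T₂ = T₁ (a₂/a₁)^(3/2).
a₂/a₁ = 6.529, (a₂/a₁)^(3/2) = 16.68.
T₂ = 3.199 × 16.68 = 53.37 h.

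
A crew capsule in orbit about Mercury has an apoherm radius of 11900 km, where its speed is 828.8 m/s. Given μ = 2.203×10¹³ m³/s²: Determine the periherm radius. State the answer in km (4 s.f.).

periherm radius ≈ 2711 km

r_a = 1.190×10⁷ m.
Specific energy ε = v²/2 − μ/r = -1.508×10⁶ J/kg, so a = −μ/(2ε) = 7.305×10⁶ m.
The apsides satisfy r_p + r_a = 2a, so the periherm radius is 2a − r_a = 2.711×10⁶ m = 2710.6 km.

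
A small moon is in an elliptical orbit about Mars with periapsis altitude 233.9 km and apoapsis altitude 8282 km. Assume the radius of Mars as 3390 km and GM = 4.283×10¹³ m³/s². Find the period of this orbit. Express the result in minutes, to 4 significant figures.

r_p = 3390 + 233.9 = 3623.9 km = 3.6239×10⁶ m.
r_a = 3390 + 8282 = 11672 km = 1.1672×10⁷ m.
Semi-major axis a = (r_p + r_a)/2 = (3623.9 + 11672)/2 = 7647.9 km = 7.648×10⁶ m.
By Kepler's third law T = 2π√(a³/μ) = 2π × 3.232×10³ = 2.031×10⁴ s.
= 338.4 minutes.

T ≈ 338.4 minutes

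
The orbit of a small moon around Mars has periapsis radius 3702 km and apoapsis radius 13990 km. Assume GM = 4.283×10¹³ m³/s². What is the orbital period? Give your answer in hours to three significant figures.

Semi-major axis a = (r_p + r_a)/2 = (3702.0 + 13990)/2 = 8846.0 km = 8.846×10⁶ m.
By Kepler's third law T = 2π√(a³/μ) = 2π × 4.020×10³ = 2.526×10⁴ s.
= 7.017 hours.

T ≈ 7.02 hours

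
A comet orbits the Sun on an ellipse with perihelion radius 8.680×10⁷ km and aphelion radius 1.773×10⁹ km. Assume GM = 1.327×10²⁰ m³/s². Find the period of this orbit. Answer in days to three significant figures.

Semi-major axis a = (r_p + r_a)/2 = (8.6800×10⁷ + 1.7730×10⁹)/2 = 9.2990×10⁸ km = 9.299×10¹¹ m.
By Kepler's third law T = 2π√(a³/μ) = 2π × 7.784×10⁷ = 4.891×10⁸ s.
= 5661 days.

T ≈ 5660 days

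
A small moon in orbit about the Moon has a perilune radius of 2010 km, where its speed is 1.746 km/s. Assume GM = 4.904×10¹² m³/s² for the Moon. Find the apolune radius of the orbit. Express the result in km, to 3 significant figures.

r_p = 2.010×10⁶ m.
Specific energy ε = v²/2 − μ/r = -9.155×10⁵ J/kg, so a = −μ/(2ε) = 2.678×10⁶ m.
The apsides satisfy r_p + r_a = 2a, so the apolune radius is 2a − r_p = 3.346×10⁶ m = 3346.4 km.

apolune radius ≈ 3350 km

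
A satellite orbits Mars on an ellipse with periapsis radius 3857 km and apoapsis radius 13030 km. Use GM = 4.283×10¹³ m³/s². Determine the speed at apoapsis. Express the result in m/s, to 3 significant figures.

Semi-major axis a = (r_p + r_a)/2 = 8443.5 km = 8.444×10⁶ m.
Vis-viva: v² = μ(2/r − 1/a) = 4.283×10¹³ × (1.535×10⁻⁷ − 1.184×10⁻⁷) = 1.502×10⁶ m²/s².
v = 1225 m/s.

v ≈ 1230 m/s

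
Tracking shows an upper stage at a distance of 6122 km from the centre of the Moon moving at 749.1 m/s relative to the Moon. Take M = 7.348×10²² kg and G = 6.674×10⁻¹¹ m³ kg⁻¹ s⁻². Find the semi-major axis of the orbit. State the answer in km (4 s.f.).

a ≈ 4711 km

μ = GM = 6.674×10⁻¹¹ × 7.348×10²² = 4.904×10¹² m³/s².
r = 6.122×10⁶ m.
Specific orbital energy ε = v²/2 − μ/r = (749.1)²/2 − 4.904×10¹²/6.122×10⁶ = -5.205×10⁵ J/kg.
Since ε = −μ/(2a), a = −μ/(2ε) = 4.711×10⁶ m = 4711.1 km.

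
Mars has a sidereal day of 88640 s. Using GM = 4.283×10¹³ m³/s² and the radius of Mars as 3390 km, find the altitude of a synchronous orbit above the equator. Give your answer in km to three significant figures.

A synchronous orbit has period T, so by Kepler's third law a = (μT²/4π²)^(1/3).
μT²/4π² = 4.283×10¹³ × (8.864×10⁴)² / 39.48 = 8.524×10²¹ m³.
a = 2.043×10⁷ m = 20428 km.
Altitude h = a − R = 20428 − 3390 = 17038 km.

h_sync ≈ 17000 km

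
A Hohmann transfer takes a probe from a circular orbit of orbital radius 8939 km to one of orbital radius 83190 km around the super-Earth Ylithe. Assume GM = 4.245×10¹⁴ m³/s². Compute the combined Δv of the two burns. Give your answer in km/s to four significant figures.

r₁ = 8939 km = 8.939×10⁶ m.
r₂ = 83190 km = 8.319×10⁷ m.
Transfer ellipse a_t = (r₁ + r₂)/2 = 4.606×10⁷ m.
At r₁: circular v_c1 = √(μ/r₁) = 6891 m/s; transfer-periapsis v_p = √[μ(2/r₁ − 1/a_t)] = 9261 m/s.
Δv₁ = v_p − v_c1 = 2370 m/s.
At r₂: circular v_c2 = √(μ/r₂) = 2259 m/s; transfer-apoapsis v_a = √[μ(2/r₂ − 1/a_t)] = 995.1 m/s.
Δv₂ = v_c2 − v_a = 1264 m/s.
Total Δv = Δv₁ + Δv₂ = 3633 m/s = 3.633 km/s.

Δv_total ≈ 3.633 km/s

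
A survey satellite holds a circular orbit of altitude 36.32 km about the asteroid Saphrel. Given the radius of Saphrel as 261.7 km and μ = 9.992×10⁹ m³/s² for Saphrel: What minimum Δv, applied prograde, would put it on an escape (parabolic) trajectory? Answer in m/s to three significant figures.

Δv ≈ 75.8 m/s

r = 261.7 + 36.32 = 298.02 km = 2.9802×10⁵ m.
Circular speed v_c = √(μ/r) = 183.1 m/s.
Escape speed v_esc = √(2μ/r) = √2 × v_c = 259.0 m/s.
Δv = v_esc − v_c = 75.85 m/s.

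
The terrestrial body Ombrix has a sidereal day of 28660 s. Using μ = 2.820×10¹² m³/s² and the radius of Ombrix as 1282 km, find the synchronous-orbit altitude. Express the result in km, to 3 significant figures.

A synchronous orbit has period T, so by Kepler's third law a = (μT²/4π²)^(1/3).
μT²/4π² = 2.820×10¹² × (2.866×10⁴)² / 39.48 = 5.867×10¹⁹ m³.
a = 3.886×10⁶ m = 3885.8 km.
Altitude h = a − R = 3885.8 − 1282 = 2603.8 km.

h_sync ≈ 2600 km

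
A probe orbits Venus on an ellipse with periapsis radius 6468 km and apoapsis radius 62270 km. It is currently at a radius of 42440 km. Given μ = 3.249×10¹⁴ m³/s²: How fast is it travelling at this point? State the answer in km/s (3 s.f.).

Semi-major axis a = (r_p + r_a)/2 = 34369 km = 3.437×10⁷ m.
Vis-viva: v² = μ(2/r − 1/a) = 3.249×10¹⁴ × (4.713×10⁻⁸ − 2.910×10⁻⁸) = 5.858×10⁶ m²/s².
v = 2420 m/s = 2.420 km/s.

v ≈ 2.42 km/s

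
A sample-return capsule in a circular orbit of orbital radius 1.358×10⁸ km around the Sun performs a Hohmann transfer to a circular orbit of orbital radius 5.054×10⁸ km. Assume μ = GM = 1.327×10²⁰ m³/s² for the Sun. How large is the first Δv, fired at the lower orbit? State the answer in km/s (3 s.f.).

r₁ = 1.358×10⁸ km = 1.358×10¹¹ m.
r₂ = 5.054×10⁸ km = 5.054×10¹¹ m.
Transfer ellipse a_t = (r₁ + r₂)/2 = 3.206×10¹¹ m.
At r₁: circular v_c1 = √(μ/r₁) = 31260 m/s; transfer-perihelion v_p = √[μ(2/r₁ − 1/a_t)] = 39250 m/s.
Δv₁ = v_p − v_c1 = 7989 m/s.
= 7.989 km/s.

Δv ≈ 7.99 km/s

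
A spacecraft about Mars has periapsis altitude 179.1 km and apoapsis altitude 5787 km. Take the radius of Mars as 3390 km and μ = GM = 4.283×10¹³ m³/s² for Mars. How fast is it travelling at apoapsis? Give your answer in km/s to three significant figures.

v ≈ 1.62 km/s

r_p = 3390 + 179.1 = 3569.1 km = 3.5691×10⁶ m.
r_a = 3390 + 5787 = 9177.0 km = 9.1770×10⁶ m.
Semi-major axis a = (r_p + r_a)/2 = 6373.1 km = 6.373×10⁶ m.
Vis-viva: v² = μ(2/r − 1/a) = 4.283×10¹³ × (2.179×10⁻⁷ − 1.569×10⁻⁷) = 2.614×10⁶ m²/s².
v = 1617 m/s = 1.617 km/s.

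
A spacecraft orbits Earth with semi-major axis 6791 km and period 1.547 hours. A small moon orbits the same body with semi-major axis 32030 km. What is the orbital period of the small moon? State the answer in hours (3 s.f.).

Kepler's third law: T² ∝ a³, so T₂ = T₁ (a₂/a₁)^(3/2).
a₂/a₁ = 4.717, (a₂/a₁)^(3/2) = 10.24.
T₂ = 1.547 × 10.24 = 15.85 hours.

T₂ ≈ 15.8 hours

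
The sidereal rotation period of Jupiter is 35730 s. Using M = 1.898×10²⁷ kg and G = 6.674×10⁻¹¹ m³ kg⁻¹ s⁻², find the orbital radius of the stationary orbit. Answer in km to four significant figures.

μ = GM = 6.674×10⁻¹¹ × 1.898×10²⁷ = 1.267×10¹⁷ m³/s².
A synchronous orbit has period T, so by Kepler's third law a = (μT²/4π²)^(1/3).
μT²/4π² = 1.267×10¹⁷ × (3.573×10⁴)² / 39.48 = 4.096×10²⁴ m³.
a = 1.600×10⁸ m = 1.6000×10⁵ km.

r_sync ≈ 1.600×10⁵ km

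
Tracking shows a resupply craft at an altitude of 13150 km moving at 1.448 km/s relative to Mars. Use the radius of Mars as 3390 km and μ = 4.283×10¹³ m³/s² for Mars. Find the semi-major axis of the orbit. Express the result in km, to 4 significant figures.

r = 3390 + 13150 = 16540 km = 1.654×10⁷ m.
Vis-viva rearranged: 1/a = 2/r − v²/μ = 1.209×10⁻⁷ − 4.895×10⁻⁸ = 7.196×10⁻⁸ m⁻¹.
a = 1.390×10⁷ m = 13896 km.

a ≈ 13900 km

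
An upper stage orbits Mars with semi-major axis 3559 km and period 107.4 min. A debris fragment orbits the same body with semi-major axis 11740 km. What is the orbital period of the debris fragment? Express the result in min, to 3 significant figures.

T₂ ≈ 643 min

Kepler's third law: T² ∝ a³, so T₂ = T₁ (a₂/a₁)^(3/2).
a₂/a₁ = 3.299, (a₂/a₁)^(3/2) = 5.991.
T₂ = 107.4 × 5.991 = 643.4 min.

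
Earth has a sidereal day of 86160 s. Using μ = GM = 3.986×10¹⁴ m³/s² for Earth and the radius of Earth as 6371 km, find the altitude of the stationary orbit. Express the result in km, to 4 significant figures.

h_sync ≈ 35790 km

A synchronous orbit has period T, so by Kepler's third law a = (μT²/4π²)^(1/3).
μT²/4π² = 3.986×10¹⁴ × (8.616×10⁴)² / 39.48 = 7.495×10²² m³.
a = 4.216×10⁷ m = 42163 km.
Altitude h = a − R = 42163 − 6371 = 35792 km.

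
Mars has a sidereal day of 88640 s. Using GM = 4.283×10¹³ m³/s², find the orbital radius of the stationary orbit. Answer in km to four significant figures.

A synchronous orbit has period T, so by Kepler's third law a = (μT²/4π²)^(1/3).
μT²/4π² = 4.283×10¹³ × (8.864×10⁴)² / 39.48 = 8.524×10²¹ m³.
a = 2.043×10⁷ m = 20428 km.

r_sync ≈ 20430 km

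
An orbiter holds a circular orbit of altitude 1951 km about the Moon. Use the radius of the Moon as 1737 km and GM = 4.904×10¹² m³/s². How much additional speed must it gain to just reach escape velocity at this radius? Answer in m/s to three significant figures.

Δv ≈ 478 m/s

r = 1737 + 1951 = 3688.0 km = 3.6880×10⁶ m.
Circular speed v_c = √(μ/r) = 1153 m/s.
Escape speed v_esc = √(2μ/r) = √2 × v_c = 1631 m/s.
Δv = v_esc − v_c = 477.6 m/s.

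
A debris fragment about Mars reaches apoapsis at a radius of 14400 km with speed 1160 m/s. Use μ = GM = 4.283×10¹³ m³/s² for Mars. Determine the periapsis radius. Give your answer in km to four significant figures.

r_a = 1.440×10⁷ m.
Specific energy ε = v²/2 − μ/r = -2.302×10⁶ J/kg, so a = −μ/(2ε) = 9.305×10⁶ m.
The apsides satisfy r_p + r_a = 2a, so the periapsis radius is 2a − r_a = 4.210×10⁶ m = 4209.6 km.

periapsis radius ≈ 4210 km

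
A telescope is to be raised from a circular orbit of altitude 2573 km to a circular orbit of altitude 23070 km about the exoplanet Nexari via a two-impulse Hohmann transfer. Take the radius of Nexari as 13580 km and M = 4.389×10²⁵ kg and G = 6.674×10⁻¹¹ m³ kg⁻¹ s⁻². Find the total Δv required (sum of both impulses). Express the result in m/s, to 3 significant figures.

Δv_total ≈ 4350 m/s

μ = GM = 6.674×10⁻¹¹ × 4.389×10²⁵ = 2.929×10¹⁵ m³/s².
r₁ = 13580 + 2573 = 16153 km = 1.6153×10⁷ m.
r₂ = 13580 + 23070 = 36650 km = 3.6650×10⁷ m.
Transfer ellipse a_t = (r₁ + r₂)/2 = 2.640×10⁷ m.
At r₁: circular v_c1 = √(μ/r₁) = 13470 m/s; transfer-periapsis v_p = √[μ(2/r₁ − 1/a_t)] = 15870 m/s.
Δv₁ = v_p − v_c1 = 2400 m/s.
At r₂: circular v_c2 = √(μ/r₂) = 8940 m/s; transfer-apoapsis v_a = √[μ(2/r₂ − 1/a_t)] = 6993 m/s.
Δv₂ = v_c2 − v_a = 1947 m/s.
Total Δv = Δv₁ + Δv₂ = 4347 m/s.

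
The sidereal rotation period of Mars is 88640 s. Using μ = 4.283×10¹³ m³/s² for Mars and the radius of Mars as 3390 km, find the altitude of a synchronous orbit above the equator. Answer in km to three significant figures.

h_sync ≈ 17000 km

A synchronous orbit has period T, so by Kepler's third law a = (μT²/4π²)^(1/3).
μT²/4π² = 4.283×10¹³ × (8.864×10⁴)² / 39.48 = 8.524×10²¹ m³.
a = 2.043×10⁷ m = 20428 km.
Altitude h = a − R = 20428 − 3390 = 17038 km.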